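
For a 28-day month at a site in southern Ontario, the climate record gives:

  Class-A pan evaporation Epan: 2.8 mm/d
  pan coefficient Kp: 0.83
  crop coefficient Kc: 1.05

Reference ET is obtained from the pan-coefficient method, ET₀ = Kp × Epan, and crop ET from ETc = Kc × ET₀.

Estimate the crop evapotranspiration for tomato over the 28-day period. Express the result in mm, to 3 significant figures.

68.3 mm

ET₀ = 0.83 × 2.8 = 2.3240 mm/d
ETc = Kc × ET₀ = 1.05 × 2.3240 = 2.4402 mm/d
Over 28 days: 2.4402 × 28 = 68.326 mm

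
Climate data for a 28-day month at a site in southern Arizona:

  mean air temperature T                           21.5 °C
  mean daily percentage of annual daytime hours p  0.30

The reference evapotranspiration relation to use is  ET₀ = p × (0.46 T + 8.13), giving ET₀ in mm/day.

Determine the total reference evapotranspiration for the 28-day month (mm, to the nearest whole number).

151 mm

ET₀ = 0.30 × (0.46 × 21.5 + 8.13) = 0.30 × 18.020 = 5.4060 mm/d
Monthly total = 5.4060 × 28 = 151.368 mm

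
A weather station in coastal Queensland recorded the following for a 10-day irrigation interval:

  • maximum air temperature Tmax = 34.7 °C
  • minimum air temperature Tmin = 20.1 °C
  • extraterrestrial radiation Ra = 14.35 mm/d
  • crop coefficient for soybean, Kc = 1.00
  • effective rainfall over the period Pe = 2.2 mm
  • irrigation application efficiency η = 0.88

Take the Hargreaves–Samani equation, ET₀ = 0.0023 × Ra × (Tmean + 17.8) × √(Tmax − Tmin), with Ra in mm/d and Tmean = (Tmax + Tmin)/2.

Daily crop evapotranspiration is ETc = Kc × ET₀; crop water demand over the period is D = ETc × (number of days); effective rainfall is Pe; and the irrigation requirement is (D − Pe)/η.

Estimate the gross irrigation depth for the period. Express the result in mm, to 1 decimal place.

62.3 mm

Tmean = (34.7 + 20.1)/2 = 27.40 °C
ET₀ = 0.0023 × 14.35 × (27.40 + 17.8) × √14.6 = 0.0023 × 14.35 × 45.20 × 3.8210 = 5.7003 mm/d
ETc = Kc × ET₀ = 1.00 × 5.7003 = 5.7003 mm/d
Crop demand D = ETc × 10 d = 5.7003 × 10 = 57.003 mm
D − Pe = 57.003 − 2.2 = 54.803 mm
Gross irrigation = 54.803 / 0.88 = 62.276 mm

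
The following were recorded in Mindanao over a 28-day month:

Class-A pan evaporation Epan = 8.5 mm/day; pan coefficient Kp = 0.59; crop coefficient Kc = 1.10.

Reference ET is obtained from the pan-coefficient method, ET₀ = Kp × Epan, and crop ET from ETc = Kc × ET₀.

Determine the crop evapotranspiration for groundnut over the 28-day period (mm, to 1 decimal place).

ET₀ = 0.59 × 8.5 = 5.0150 mm/d
ETc = Kc × ET₀ = 1.10 × 5.0150 = 5.5165 mm/d
Over 28 days: 5.5165 × 28 = 154.462 mm

154.5 mm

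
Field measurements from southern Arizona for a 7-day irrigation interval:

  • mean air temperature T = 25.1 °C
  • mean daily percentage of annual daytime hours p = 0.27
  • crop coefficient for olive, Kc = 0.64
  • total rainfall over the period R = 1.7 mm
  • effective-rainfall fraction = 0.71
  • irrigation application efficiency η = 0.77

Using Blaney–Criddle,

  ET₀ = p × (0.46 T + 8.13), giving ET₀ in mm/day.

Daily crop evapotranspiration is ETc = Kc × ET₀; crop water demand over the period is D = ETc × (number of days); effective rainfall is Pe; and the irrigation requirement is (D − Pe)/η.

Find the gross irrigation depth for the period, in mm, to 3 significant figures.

29.3 mm

ET₀ = 0.27 × (0.46 × 25.1 + 8.13) = 0.27 × 19.676 = 5.3125 mm/d
ETc = Kc × ET₀ = 0.64 × 5.3125 = 3.4000 mm/d
Crop demand D = ETc × 7 d = 3.4000 × 7 = 23.800 mm
Pe = 0.71 × 1.7 = 1.207 mm
D − Pe = 23.800 − 1.207 = 22.593 mm
Gross irrigation = 22.593 / 0.77 = 29.342 mm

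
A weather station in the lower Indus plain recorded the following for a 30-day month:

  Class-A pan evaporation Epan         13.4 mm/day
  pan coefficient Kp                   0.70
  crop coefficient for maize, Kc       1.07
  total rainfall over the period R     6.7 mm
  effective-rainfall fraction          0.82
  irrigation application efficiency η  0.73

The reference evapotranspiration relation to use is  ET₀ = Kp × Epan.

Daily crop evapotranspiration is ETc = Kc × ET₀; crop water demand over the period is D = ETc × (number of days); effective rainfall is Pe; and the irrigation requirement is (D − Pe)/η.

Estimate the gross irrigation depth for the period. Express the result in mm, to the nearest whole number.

ET₀ = 0.70 × 13.4 = 9.3800 mm/d
ETc = Kc × ET₀ = 1.07 × 9.3800 = 10.0366 mm/d
Crop demand D = ETc × 30 d = 10.0366 × 30 = 301.098 mm
Pe = 0.82 × 6.7 = 5.494 mm
D − Pe = 301.098 − 5.494 = 295.604 mm
Gross irrigation = 295.604 / 0.73 = 404.937 mm

405 mm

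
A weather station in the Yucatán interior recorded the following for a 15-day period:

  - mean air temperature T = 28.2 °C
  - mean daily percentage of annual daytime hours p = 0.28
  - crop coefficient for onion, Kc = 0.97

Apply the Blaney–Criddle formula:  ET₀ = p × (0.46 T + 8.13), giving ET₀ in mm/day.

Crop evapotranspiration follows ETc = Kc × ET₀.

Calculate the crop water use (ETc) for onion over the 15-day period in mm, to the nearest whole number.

ET₀ = 0.28 × (0.46 × 28.2 + 8.13) = 0.28 × 21.102 = 5.9086 mm/d
ETc = Kc × ET₀ = 0.97 × 5.9086 = 5.7313 mm/d
Over 15 days: 5.7313 × 15 = 85.970 mm

86 mm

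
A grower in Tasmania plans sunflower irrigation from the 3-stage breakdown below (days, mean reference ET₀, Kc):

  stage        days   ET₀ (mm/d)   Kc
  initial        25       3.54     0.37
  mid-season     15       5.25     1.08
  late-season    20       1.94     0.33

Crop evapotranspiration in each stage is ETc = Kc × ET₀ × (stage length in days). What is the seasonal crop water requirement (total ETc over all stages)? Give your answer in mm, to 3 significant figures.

initial: 0.37 × 3.54 × 25 = 32.75 mm
mid-season: 1.08 × 5.25 × 15 = 85.05 mm
late-season: 0.33 × 1.94 × 20 = 12.80 mm
Seasonal total = 130.60 mm

131 mm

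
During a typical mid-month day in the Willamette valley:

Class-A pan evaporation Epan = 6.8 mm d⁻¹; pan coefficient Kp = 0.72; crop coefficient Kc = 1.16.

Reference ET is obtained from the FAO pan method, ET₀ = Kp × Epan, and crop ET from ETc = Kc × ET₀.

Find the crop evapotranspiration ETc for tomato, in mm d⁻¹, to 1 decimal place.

5.7 mm d⁻¹

ET₀ = 0.72 × 6.8 = 4.8960 mm/d
ETc = Kc × ET₀ = 1.16 × 4.8960 = 5.6794 mm/d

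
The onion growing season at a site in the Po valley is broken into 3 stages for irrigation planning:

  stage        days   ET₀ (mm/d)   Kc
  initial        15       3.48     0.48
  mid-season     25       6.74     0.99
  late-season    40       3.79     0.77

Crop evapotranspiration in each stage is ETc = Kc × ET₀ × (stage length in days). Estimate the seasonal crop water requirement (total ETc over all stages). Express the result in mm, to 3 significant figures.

initial: 0.48 × 3.48 × 15 = 25.06 mm
mid-season: 0.99 × 6.74 × 25 = 166.82 mm
late-season: 0.77 × 3.79 × 40 = 116.73 mm
Seasonal total = 308.61 mm

309 mm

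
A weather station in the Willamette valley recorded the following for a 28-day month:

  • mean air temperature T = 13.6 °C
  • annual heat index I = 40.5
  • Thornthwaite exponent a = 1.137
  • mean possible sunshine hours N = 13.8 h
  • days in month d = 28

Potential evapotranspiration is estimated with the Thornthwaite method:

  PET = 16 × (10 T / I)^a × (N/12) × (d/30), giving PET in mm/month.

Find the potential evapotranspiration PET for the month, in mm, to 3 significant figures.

10T/I = 10 × 13.6 / 40.5 = 3.3580
(10T/I)^a = 3.3580^1.137 = 3.9642
Uncorrected PET = 16 × 3.9642 = 63.427 mm
Correction = (N/12)(d/30) = (13.8/12)(28/30) = 1.0733
PET = 63.427 × 1.0733 = 68.076 mm/month

68.1 mm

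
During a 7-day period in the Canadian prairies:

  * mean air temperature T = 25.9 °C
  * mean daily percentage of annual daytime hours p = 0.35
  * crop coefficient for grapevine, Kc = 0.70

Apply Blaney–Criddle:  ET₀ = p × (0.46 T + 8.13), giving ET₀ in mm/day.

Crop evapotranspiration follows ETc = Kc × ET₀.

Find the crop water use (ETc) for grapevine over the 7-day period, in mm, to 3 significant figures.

34.4 mm

ET₀ = 0.35 × (0.46 × 25.9 + 8.13) = 0.35 × 20.044 = 7.0154 mm/d
ETc = Kc × ET₀ = 0.70 × 7.0154 = 4.9108 mm/d
Over 7 days: 4.9108 × 7 = 34.376 mm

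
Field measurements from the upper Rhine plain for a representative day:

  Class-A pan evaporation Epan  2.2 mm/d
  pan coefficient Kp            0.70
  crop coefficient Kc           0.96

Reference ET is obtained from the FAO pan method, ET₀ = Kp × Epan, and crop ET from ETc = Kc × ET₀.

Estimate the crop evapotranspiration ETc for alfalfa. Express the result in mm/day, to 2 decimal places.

ET₀ = 0.70 × 2.2 = 1.5400 mm/d
ETc = Kc × ET₀ = 0.96 × 1.5400 = 1.4784 mm/d

1.48 mm/day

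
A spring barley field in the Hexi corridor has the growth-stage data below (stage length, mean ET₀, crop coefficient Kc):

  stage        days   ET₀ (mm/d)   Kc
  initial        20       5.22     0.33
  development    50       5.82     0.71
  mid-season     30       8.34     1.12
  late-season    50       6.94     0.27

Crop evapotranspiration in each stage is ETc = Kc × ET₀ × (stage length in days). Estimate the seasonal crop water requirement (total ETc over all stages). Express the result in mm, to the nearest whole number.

615 mm

initial: 0.33 × 5.22 × 20 = 34.45 mm
development: 0.71 × 5.82 × 50 = 206.61 mm
mid-season: 1.12 × 8.34 × 30 = 280.22 mm
late-season: 0.27 × 6.94 × 50 = 93.69 mm
Seasonal total = 614.97 mm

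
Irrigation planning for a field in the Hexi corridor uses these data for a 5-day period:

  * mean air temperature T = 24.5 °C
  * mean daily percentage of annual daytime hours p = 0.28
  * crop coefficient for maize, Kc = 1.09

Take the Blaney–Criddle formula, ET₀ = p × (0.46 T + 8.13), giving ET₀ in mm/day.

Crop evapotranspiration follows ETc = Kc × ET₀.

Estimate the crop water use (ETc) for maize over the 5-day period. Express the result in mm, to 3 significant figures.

29.6 mm

ET₀ = 0.28 × (0.46 × 24.5 + 8.13) = 0.28 × 19.400 = 5.4320 mm/d
ETc = Kc × ET₀ = 1.09 × 5.4320 = 5.9209 mm/d
Over 5 days: 5.9209 × 5 = 29.605 mm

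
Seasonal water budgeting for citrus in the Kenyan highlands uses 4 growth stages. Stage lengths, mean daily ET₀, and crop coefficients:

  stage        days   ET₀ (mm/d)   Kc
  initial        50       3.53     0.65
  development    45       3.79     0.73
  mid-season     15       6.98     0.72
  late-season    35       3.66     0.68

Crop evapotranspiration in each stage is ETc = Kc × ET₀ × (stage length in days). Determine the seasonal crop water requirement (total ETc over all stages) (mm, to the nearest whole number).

initial: 0.65 × 3.53 × 50 = 114.73 mm
development: 0.73 × 3.79 × 45 = 124.50 mm
mid-season: 0.72 × 6.98 × 15 = 75.38 mm
late-season: 0.68 × 3.66 × 35 = 87.11 mm
Seasonal total = 401.72 mm

402 mm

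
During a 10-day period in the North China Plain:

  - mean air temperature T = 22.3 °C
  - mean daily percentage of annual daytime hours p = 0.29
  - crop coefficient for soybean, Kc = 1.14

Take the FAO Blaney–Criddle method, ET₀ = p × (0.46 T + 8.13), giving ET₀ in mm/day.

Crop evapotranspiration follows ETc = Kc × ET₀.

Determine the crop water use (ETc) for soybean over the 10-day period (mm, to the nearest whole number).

61 mm

ET₀ = 0.29 × (0.46 × 22.3 + 8.13) = 0.29 × 18.388 = 5.3325 mm/d
ETc = Kc × ET₀ = 1.14 × 5.3325 = 6.0791 mm/d
Over 10 days: 6.0791 × 10 = 60.791 mm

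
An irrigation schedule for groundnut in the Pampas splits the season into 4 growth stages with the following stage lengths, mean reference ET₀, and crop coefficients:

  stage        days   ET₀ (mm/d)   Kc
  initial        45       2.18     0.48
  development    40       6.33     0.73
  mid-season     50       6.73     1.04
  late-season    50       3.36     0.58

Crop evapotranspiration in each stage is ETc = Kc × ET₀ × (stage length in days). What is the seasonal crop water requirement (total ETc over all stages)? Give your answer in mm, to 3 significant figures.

679 mm

initial: 0.48 × 2.18 × 45 = 47.09 mm
development: 0.73 × 6.33 × 40 = 184.84 mm
mid-season: 1.04 × 6.73 × 50 = 349.96 mm
late-season: 0.58 × 3.36 × 50 = 97.44 mm
Seasonal total = 679.33 mm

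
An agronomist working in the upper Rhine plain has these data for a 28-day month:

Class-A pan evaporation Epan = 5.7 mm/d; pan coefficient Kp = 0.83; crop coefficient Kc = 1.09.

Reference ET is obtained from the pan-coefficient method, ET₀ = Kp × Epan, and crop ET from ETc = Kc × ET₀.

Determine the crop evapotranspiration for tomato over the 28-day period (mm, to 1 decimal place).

ET₀ = 0.83 × 5.7 = 4.7310 mm/d
ETc = Kc × ET₀ = 1.09 × 4.7310 = 5.1568 mm/d
Over 28 days: 5.1568 × 28 = 144.390 mm

144.4 mm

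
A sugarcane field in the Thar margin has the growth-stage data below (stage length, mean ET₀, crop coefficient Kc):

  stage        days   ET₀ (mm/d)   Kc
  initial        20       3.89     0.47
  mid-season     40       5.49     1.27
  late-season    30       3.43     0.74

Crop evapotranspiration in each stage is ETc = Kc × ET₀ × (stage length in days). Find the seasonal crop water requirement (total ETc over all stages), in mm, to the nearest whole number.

initial: 0.47 × 3.89 × 20 = 36.57 mm
mid-season: 1.27 × 5.49 × 40 = 278.89 mm
late-season: 0.74 × 3.43 × 30 = 76.15 mm
Seasonal total = 391.61 mm

392 mm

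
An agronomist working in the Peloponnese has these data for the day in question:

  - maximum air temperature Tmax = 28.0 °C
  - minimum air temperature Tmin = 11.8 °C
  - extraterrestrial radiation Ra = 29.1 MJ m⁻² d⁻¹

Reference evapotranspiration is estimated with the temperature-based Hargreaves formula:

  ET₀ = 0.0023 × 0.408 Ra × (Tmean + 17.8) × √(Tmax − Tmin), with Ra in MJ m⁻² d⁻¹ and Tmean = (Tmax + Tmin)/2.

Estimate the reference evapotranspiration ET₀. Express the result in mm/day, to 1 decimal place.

4.1 mm/day

Tmean = (28.0 + 11.8)/2 = 19.90 °C
0.408 Ra = 0.408 × 29.1 = 11.8728 mm/d equivalent
ET₀ = 0.0023 × 11.8728 × (19.90 + 17.8) × √16.2 = 0.0023 × 11.8728 × 37.70 × 4.0249 = 4.1436 mm/d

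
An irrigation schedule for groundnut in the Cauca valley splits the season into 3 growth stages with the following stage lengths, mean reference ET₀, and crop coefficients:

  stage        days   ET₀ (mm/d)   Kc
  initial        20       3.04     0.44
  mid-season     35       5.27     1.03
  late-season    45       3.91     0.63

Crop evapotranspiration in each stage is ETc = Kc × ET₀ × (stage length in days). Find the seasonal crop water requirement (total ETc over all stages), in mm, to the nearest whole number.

328 mm

initial: 0.44 × 3.04 × 20 = 26.75 mm
mid-season: 1.03 × 5.27 × 35 = 189.98 mm
late-season: 0.63 × 3.91 × 45 = 110.85 mm
Seasonal total = 327.58 mm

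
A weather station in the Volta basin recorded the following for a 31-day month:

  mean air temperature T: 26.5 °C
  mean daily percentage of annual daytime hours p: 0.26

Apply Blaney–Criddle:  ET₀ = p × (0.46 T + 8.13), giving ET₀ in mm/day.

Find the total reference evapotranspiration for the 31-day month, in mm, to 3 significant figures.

ET₀ = 0.26 × (0.46 × 26.5 + 8.13) = 0.26 × 20.320 = 5.2832 mm/d
Monthly total = 5.2832 × 31 = 163.779 mm

164 mm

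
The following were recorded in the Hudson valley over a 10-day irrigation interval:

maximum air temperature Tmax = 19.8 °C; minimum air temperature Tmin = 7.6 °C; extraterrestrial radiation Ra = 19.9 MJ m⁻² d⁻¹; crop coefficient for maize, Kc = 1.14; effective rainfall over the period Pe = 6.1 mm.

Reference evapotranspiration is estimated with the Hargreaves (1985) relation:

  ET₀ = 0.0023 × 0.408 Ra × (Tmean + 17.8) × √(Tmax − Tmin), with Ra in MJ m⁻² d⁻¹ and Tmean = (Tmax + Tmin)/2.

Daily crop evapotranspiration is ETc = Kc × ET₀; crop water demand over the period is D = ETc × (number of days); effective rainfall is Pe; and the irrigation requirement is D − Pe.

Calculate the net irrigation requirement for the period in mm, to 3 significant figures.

17.3 mm

Tmean = (19.8 + 7.6)/2 = 13.70 °C
0.408 Ra = 0.408 × 19.9 = 8.1192 mm/d equivalent
ET₀ = 0.0023 × 8.1192 × (13.70 + 17.8) × √12.2 = 0.0023 × 8.1192 × 31.50 × 3.4928 = 2.0546 mm/d
ETc = Kc × ET₀ = 1.14 × 2.0546 = 2.3422 mm/d
Crop demand D = ETc × 10 d = 2.3422 × 10 = 23.422 mm
D − Pe = 23.422 − 6.1 = 17.322 mm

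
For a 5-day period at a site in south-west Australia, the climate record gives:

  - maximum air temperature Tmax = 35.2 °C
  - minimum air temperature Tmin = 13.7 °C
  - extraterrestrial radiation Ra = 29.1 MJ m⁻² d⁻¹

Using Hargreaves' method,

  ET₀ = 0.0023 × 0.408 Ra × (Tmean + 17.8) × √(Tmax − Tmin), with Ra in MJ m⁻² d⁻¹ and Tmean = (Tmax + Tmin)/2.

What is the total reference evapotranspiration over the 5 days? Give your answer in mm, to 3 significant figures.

26.7 mm

Tmean = (35.2 + 13.7)/2 = 24.45 °C
0.408 Ra = 0.408 × 29.1 = 11.8728 mm/d equivalent
ET₀ = 0.0023 × 11.8728 × (24.45 + 17.8) × √21.5 = 0.0023 × 11.8728 × 42.25 × 4.6368 = 5.3497 mm/d
Over 5 days: 5.3497 × 5 = 26.749 mm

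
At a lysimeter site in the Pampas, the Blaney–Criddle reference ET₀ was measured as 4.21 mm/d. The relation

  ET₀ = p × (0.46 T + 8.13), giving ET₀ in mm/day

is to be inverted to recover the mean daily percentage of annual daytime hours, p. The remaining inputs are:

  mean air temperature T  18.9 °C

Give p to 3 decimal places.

p = ET₀ / (0.46 T + 8.13) = 4.21 / (0.46 × 18.9 + 8.13) = 4.21 / 16.824 = 0.2502

0.250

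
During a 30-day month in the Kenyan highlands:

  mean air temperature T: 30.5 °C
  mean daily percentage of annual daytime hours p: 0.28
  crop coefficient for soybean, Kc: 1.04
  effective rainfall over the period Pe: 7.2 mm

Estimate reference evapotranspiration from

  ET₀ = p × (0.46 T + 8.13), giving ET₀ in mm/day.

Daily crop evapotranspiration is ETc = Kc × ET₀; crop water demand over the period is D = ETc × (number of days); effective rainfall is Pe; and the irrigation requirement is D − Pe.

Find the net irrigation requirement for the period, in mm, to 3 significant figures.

186 mm

ET₀ = 0.28 × (0.46 × 30.5 + 8.13) = 0.28 × 22.160 = 6.2048 mm/d
ETc = Kc × ET₀ = 1.04 × 6.2048 = 6.4530 mm/d
Crop demand D = ETc × 30 d = 6.4530 × 30 = 193.590 mm
D − Pe = 193.590 − 7.2 = 186.390 mm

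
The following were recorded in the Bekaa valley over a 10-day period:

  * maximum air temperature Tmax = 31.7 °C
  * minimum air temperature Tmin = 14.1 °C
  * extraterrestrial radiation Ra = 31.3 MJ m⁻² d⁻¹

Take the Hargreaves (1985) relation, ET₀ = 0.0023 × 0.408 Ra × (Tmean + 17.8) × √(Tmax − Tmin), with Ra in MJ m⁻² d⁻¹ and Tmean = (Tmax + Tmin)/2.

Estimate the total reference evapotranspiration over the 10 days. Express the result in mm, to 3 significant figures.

50.2 mm

Tmean = (31.7 + 14.1)/2 = 22.90 °C
0.408 Ra = 0.408 × 31.3 = 12.7704 mm/d equivalent
ET₀ = 0.0023 × 12.7704 × (22.90 + 17.8) × √17.6 = 0.0023 × 12.7704 × 40.70 × 4.1952 = 5.0151 mm/d
Over 10 days: 5.0151 × 10 = 50.151 mm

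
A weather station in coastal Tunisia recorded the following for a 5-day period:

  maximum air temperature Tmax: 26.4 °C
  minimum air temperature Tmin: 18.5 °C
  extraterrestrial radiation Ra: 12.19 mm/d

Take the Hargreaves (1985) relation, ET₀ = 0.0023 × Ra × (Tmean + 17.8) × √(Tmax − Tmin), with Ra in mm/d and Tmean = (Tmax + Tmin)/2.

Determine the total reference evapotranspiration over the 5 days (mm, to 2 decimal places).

Tmean = (26.4 + 18.5)/2 = 22.45 °C
ET₀ = 0.0023 × 12.19 × (22.45 + 17.8) × √7.9 = 0.0023 × 12.19 × 40.25 × 2.8107 = 3.1718 mm/d
Over 5 days: 3.1718 × 5 = 15.859 mm

15.86 mm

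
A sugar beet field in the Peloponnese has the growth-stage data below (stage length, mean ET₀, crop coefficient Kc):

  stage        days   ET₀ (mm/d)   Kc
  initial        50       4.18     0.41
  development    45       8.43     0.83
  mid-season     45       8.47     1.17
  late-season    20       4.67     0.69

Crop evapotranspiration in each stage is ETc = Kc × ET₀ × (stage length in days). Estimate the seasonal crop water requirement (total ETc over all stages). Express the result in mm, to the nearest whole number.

initial: 0.41 × 4.18 × 50 = 85.69 mm
development: 0.83 × 8.43 × 45 = 314.86 mm
mid-season: 1.17 × 8.47 × 45 = 445.95 mm
late-season: 0.69 × 4.67 × 20 = 64.45 mm
Seasonal total = 910.95 mm

911 mm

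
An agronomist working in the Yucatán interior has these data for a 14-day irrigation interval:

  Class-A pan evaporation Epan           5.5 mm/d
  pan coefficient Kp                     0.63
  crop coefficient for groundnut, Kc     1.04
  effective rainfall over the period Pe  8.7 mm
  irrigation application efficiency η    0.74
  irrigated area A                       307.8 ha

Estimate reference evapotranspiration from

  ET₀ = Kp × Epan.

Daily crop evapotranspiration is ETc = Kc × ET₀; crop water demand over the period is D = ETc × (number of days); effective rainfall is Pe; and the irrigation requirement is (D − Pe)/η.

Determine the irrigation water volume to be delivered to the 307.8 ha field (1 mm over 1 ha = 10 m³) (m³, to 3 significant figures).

ET₀ = 0.63 × 5.5 = 3.4650 mm/d
ETc = Kc × ET₀ = 1.04 × 3.4650 = 3.6036 mm/d
Crop demand D = ETc × 14 d = 3.6036 × 14 = 50.450 mm
D − Pe = 50.450 − 8.7 = 41.750 mm
Gross irrigation = 41.750 / 0.74 = 56.419 mm
Volume = 56.419 mm × 307.8 ha × 10 = 173657.7 m³

174000 m³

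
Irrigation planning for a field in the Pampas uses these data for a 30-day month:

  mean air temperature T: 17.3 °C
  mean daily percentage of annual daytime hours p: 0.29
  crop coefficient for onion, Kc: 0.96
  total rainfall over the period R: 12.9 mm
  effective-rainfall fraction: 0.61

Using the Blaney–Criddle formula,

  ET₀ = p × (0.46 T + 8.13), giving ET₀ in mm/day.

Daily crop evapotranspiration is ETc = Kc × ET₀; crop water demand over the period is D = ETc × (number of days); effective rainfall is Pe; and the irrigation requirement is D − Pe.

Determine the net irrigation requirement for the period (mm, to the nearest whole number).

126 mm

ET₀ = 0.29 × (0.46 × 17.3 + 8.13) = 0.29 × 16.088 = 4.6655 mm/d
ETc = Kc × ET₀ = 0.96 × 4.6655 = 4.4789 mm/d
Crop demand D = ETc × 30 d = 4.4789 × 30 = 134.367 mm
Pe = 0.61 × 12.9 = 7.869 mm
D − Pe = 134.367 − 7.869 = 126.498 mm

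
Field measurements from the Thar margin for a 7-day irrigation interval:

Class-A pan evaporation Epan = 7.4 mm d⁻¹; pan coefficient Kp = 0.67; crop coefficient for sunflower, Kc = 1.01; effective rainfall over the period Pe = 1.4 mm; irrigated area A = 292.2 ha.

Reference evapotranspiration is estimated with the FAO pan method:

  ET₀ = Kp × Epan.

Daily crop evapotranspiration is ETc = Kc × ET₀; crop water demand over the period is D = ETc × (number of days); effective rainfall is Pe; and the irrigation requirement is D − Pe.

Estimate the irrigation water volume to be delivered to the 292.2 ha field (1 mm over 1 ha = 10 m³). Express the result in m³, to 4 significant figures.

98330 m³

ET₀ = 0.67 × 7.4 = 4.9580 mm/d
ETc = Kc × ET₀ = 1.01 × 4.9580 = 5.0076 mm/d
Crop demand D = ETc × 7 d = 5.0076 × 7 = 35.053 mm
D − Pe = 35.053 − 1.4 = 33.653 mm
Volume = 33.653 mm × 292.2 ha × 10 = 98334.1 m³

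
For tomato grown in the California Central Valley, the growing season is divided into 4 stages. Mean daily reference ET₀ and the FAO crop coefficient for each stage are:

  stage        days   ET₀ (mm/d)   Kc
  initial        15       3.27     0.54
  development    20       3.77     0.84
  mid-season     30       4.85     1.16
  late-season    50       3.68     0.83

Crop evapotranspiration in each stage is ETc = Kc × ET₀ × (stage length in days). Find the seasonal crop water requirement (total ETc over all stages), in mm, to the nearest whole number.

initial: 0.54 × 3.27 × 15 = 26.49 mm
development: 0.84 × 3.77 × 20 = 63.34 mm
mid-season: 1.16 × 4.85 × 30 = 168.78 mm
late-season: 0.83 × 3.68 × 50 = 152.72 mm
Seasonal total = 411.33 mm

411 mm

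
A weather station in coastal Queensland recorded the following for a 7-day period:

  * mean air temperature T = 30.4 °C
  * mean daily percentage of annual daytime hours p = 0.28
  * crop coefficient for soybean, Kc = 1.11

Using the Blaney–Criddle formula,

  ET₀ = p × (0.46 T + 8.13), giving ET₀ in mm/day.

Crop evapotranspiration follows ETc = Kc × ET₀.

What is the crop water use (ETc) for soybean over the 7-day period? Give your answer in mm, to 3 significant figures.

ET₀ = 0.28 × (0.46 × 30.4 + 8.13) = 0.28 × 22.114 = 6.1919 mm/d
ETc = Kc × ET₀ = 1.11 × 6.1919 = 6.8730 mm/d
Over 7 days: 6.8730 × 7 = 48.111 mm

48.1 mm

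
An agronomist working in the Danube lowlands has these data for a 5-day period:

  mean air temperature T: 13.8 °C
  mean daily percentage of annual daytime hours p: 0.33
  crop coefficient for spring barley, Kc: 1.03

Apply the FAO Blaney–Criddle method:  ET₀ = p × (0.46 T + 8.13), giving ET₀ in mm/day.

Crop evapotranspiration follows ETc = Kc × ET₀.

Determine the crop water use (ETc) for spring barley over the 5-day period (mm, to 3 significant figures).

ET₀ = 0.33 × (0.46 × 13.8 + 8.13) = 0.33 × 14.478 = 4.7777 mm/d
ETc = Kc × ET₀ = 1.03 × 4.7777 = 4.9210 mm/d
Over 5 days: 4.9210 × 5 = 24.605 mm

24.6 mm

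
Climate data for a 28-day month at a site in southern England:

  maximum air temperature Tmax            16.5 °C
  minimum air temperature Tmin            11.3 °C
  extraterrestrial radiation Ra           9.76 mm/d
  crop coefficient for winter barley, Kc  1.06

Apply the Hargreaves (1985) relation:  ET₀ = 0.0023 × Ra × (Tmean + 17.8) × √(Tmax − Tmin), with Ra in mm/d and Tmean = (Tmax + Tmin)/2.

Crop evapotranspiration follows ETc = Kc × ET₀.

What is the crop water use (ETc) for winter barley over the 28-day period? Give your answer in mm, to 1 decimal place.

48.2 mm

Tmean = (16.5 + 11.3)/2 = 13.90 °C
ET₀ = 0.0023 × 9.76 × (13.90 + 17.8) × √5.2 = 0.0023 × 9.76 × 31.70 × 2.2804 = 1.6227 mm/d
ETc = Kc × ET₀ = 1.06 × 1.6227 = 1.7201 mm/d
Over 28 days: 1.7201 × 28 = 48.163 mm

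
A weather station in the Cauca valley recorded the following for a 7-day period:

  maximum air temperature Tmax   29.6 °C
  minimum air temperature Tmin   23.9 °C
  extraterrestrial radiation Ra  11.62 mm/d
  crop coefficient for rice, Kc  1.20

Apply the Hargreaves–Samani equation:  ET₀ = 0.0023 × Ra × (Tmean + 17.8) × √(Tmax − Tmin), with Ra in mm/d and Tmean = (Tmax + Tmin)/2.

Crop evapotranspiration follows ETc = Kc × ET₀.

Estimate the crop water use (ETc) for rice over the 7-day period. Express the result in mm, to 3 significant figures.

Tmean = (29.6 + 23.9)/2 = 26.75 °C
ET₀ = 0.0023 × 11.62 × (26.75 + 17.8) × √5.7 = 0.0023 × 11.62 × 44.55 × 2.3875 = 2.8427 mm/d
ETc = Kc × ET₀ = 1.20 × 2.8427 = 3.4112 mm/d
Over 7 days: 3.4112 × 7 = 23.878 mm

23.9 mm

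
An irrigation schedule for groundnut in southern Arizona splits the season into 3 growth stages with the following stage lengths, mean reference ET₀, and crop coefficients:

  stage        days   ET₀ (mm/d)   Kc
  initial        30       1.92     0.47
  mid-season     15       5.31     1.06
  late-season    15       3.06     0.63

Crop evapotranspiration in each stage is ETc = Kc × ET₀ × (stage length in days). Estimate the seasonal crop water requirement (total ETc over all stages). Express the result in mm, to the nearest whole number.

140 mm

initial: 0.47 × 1.92 × 30 = 27.07 mm
mid-season: 1.06 × 5.31 × 15 = 84.43 mm
late-season: 0.63 × 3.06 × 15 = 28.92 mm
Seasonal total = 140.42 mm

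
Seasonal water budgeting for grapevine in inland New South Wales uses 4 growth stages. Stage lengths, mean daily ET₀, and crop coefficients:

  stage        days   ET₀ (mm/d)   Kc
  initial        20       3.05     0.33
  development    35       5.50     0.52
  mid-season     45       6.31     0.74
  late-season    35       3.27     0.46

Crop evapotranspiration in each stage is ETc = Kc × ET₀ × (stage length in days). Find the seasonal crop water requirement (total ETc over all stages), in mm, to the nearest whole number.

initial: 0.33 × 3.05 × 20 = 20.13 mm
development: 0.52 × 5.50 × 35 = 100.10 mm
mid-season: 0.74 × 6.31 × 45 = 210.12 mm
late-season: 0.46 × 3.27 × 35 = 52.65 mm
Seasonal total = 383.00 mm

383 mm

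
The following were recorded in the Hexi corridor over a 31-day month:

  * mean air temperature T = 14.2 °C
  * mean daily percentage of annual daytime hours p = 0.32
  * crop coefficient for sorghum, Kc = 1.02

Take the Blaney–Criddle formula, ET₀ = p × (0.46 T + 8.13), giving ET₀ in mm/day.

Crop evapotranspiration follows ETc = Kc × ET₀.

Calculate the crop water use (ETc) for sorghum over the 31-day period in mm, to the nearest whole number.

ET₀ = 0.32 × (0.46 × 14.2 + 8.13) = 0.32 × 14.662 = 4.6918 mm/d
ETc = Kc × ET₀ = 1.02 × 4.6918 = 4.7856 mm/d
Over 31 days: 4.7856 × 31 = 148.354 mm

148 mm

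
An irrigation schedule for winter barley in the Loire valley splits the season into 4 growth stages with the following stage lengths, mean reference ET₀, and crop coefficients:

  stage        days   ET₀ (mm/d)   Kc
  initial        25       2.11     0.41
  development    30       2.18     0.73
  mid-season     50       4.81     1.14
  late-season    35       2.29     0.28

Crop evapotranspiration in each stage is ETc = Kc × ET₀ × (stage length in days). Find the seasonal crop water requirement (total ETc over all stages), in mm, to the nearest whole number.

initial: 0.41 × 2.11 × 25 = 21.63 mm
development: 0.73 × 2.18 × 30 = 47.74 mm
mid-season: 1.14 × 4.81 × 50 = 274.17 mm
late-season: 0.28 × 2.29 × 35 = 22.44 mm
Seasonal total = 365.98 mm

366 mm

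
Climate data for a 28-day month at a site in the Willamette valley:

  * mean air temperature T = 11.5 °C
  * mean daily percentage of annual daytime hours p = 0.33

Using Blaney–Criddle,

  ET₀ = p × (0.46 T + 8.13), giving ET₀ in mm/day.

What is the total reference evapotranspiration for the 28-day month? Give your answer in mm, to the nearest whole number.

ET₀ = 0.33 × (0.46 × 11.5 + 8.13) = 0.33 × 13.420 = 4.4286 mm/d
Monthly total = 4.4286 × 28 = 124.001 mm

124 mm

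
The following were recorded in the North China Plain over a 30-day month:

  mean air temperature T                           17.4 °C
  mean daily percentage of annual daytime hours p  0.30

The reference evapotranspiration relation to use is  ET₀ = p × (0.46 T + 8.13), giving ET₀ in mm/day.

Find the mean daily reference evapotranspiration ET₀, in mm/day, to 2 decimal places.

4.84 mm/day

ET₀ = 0.30 × (0.46 × 17.4 + 8.13) = 0.30 × 16.134 = 4.8402 mm/d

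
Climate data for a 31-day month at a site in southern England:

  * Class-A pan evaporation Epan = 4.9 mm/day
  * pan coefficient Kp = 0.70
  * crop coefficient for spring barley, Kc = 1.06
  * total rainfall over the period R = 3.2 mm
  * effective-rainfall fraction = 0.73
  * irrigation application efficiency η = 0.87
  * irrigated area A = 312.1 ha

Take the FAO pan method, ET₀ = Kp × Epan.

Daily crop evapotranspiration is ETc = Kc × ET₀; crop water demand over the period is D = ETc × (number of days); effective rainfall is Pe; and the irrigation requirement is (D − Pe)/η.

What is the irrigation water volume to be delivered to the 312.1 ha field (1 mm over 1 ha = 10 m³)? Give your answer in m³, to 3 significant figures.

ET₀ = 0.70 × 4.9 = 3.4300 mm/d
ETc = Kc × ET₀ = 1.06 × 3.4300 = 3.6358 mm/d
Crop demand D = ETc × 31 d = 3.6358 × 31 = 112.710 mm
Pe = 0.73 × 3.2 = 2.336 mm
D − Pe = 112.710 − 2.336 = 110.374 mm
Gross irrigation = 110.374 / 0.87 = 126.867 mm
Volume = 126.867 mm × 312.1 ha × 10 = 395951.9 m³

396000 m³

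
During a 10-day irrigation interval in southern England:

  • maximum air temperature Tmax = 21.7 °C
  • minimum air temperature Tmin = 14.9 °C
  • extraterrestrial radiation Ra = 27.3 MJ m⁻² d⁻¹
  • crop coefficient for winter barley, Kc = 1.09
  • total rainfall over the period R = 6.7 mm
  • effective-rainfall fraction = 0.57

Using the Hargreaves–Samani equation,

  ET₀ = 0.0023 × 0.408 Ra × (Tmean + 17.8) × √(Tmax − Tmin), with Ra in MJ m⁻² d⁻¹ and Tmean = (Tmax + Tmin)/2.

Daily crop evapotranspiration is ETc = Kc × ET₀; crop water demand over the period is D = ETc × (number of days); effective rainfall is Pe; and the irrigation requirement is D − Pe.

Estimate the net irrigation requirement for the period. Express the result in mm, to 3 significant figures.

Tmean = (21.7 + 14.9)/2 = 18.30 °C
0.408 Ra = 0.408 × 27.3 = 11.1384 mm/d equivalent
ET₀ = 0.0023 × 11.1384 × (18.30 + 17.8) × √6.8 = 0.0023 × 11.1384 × 36.10 × 2.6077 = 2.4117 mm/d
ETc = Kc × ET₀ = 1.09 × 2.4117 = 2.6288 mm/d
Crop demand D = ETc × 10 d = 2.6288 × 10 = 26.288 mm
Pe = 0.57 × 6.7 = 3.819 mm
D − Pe = 26.288 − 3.819 = 22.469 mm

22.5 mm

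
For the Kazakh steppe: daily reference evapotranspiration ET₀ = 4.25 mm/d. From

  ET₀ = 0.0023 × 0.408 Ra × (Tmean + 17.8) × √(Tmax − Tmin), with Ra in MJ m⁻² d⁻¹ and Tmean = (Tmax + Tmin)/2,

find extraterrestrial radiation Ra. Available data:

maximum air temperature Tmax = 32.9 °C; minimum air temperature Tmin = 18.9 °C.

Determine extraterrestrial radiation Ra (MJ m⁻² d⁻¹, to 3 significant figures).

Tmean = (32.9+18.9)/2 = 25.90 °C; ΔT = 14.0
Ra = ET₀ / [0.0023 × 0.408 × (Tmean+17.8) × √ΔT]
   = 4.25 / (0.0023 × 0.408 × 43.70 × 3.7417) = 27.698 MJ m⁻² d⁻¹

27.7 MJ m⁻² d⁻¹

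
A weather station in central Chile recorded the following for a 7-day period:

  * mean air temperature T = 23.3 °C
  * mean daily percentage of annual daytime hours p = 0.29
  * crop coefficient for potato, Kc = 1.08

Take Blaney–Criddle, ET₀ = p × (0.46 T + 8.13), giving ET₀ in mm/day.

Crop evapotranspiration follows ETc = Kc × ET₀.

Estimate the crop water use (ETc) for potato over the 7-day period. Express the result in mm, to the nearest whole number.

41 mm

ET₀ = 0.29 × (0.46 × 23.3 + 8.13) = 0.29 × 18.848 = 5.4659 mm/d
ETc = Kc × ET₀ = 1.08 × 5.4659 = 5.9032 mm/d
Over 7 days: 5.9032 × 7 = 41.322 mm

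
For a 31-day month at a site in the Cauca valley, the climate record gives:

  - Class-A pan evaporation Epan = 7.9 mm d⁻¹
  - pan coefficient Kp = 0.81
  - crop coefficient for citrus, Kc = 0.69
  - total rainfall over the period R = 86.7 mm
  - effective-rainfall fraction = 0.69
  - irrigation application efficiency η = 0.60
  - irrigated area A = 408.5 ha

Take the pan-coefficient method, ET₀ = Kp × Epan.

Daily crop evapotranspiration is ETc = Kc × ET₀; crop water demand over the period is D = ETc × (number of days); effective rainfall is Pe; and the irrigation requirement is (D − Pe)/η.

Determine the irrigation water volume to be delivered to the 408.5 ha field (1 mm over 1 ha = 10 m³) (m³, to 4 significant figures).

524600 m³

ET₀ = 0.81 × 7.9 = 6.3990 mm/d
ETc = Kc × ET₀ = 0.69 × 6.3990 = 4.4153 mm/d
Crop demand D = ETc × 31 d = 4.4153 × 31 = 136.874 mm
Pe = 0.69 × 86.7 = 59.823 mm
D − Pe = 136.874 − 59.823 = 77.051 mm
Gross irrigation = 77.051 / 0.60 = 128.418 mm
Volume = 128.418 mm × 408.5 ha × 10 = 524587.5 m³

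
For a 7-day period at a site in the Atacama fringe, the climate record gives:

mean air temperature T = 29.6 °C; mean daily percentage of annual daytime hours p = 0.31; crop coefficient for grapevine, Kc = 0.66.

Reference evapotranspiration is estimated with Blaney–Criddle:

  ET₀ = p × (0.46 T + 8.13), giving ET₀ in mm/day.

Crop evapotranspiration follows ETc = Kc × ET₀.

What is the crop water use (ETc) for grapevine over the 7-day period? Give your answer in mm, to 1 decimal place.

ET₀ = 0.31 × (0.46 × 29.6 + 8.13) = 0.31 × 21.746 = 6.7413 mm/d
ETc = Kc × ET₀ = 0.66 × 6.7413 = 4.4493 mm/d
Over 7 days: 4.4493 × 7 = 31.145 mm

31.1 mm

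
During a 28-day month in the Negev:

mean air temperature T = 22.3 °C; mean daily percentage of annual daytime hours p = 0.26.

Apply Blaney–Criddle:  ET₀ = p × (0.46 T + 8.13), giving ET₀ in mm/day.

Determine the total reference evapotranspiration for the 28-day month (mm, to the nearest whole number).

134 mm

ET₀ = 0.26 × (0.46 × 22.3 + 8.13) = 0.26 × 18.388 = 4.7809 mm/d
Monthly total = 4.7809 × 28 = 133.865 mm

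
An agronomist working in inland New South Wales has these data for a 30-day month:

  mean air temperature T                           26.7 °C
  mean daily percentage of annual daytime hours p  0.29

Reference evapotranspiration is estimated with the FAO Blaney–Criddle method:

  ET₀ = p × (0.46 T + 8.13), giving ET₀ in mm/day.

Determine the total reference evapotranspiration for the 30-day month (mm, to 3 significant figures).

178 mm

ET₀ = 0.29 × (0.46 × 26.7 + 8.13) = 0.29 × 20.412 = 5.9195 mm/d
Monthly total = 5.9195 × 30 = 177.585 mm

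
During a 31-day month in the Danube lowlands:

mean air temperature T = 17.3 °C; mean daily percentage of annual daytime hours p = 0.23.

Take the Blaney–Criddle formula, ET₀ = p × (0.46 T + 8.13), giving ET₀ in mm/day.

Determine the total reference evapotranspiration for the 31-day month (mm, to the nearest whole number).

115 mm

ET₀ = 0.23 × (0.46 × 17.3 + 8.13) = 0.23 × 16.088 = 3.7002 mm/d
Monthly total = 3.7002 × 31 = 114.706 mm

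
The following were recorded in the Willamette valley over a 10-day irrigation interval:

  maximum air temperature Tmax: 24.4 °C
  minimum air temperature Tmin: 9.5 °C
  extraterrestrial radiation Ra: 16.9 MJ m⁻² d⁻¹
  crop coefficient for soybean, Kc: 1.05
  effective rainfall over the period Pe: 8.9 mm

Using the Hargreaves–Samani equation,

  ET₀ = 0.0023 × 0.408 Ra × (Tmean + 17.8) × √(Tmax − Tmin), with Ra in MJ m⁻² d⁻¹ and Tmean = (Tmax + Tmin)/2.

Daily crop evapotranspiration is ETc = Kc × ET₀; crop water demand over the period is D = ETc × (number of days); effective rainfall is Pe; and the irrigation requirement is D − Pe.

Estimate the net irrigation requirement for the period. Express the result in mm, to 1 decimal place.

Tmean = (24.4 + 9.5)/2 = 16.95 °C
0.408 Ra = 0.408 × 16.9 = 6.8952 mm/d equivalent
ET₀ = 0.0023 × 6.8952 × (16.95 + 17.8) × √14.9 = 0.0023 × 6.8952 × 34.75 × 3.8601 = 2.1273 mm/d
ETc = Kc × ET₀ = 1.05 × 2.1273 = 2.2337 mm/d
Crop demand D = ETc × 10 d = 2.2337 × 10 = 22.337 mm
D − Pe = 22.337 − 8.9 = 13.437 mm

13.4 mm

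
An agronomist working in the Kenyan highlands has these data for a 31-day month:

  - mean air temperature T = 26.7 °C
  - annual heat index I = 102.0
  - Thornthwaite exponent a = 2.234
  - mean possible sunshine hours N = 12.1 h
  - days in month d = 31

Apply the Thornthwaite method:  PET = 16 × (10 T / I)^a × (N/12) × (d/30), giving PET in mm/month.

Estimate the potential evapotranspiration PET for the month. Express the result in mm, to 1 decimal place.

10T/I = 10 × 26.7 / 102.0 = 2.6176
(10T/I)^a = 2.6176^2.234 = 8.5821
Uncorrected PET = 16 × 8.5821 = 137.314 mm
Correction = (N/12)(d/30) = (12.1/12)(31/30) = 1.0419
PET = 137.314 × 1.0419 = 143.067 mm/month

143.1 mm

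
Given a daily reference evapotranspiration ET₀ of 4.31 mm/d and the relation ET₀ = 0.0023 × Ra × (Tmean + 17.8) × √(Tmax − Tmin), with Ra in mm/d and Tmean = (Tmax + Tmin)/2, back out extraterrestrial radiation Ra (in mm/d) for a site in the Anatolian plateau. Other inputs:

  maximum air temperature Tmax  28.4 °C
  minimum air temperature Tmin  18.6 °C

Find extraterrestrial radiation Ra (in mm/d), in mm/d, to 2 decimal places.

14.49 mm/d

Tmean = 23.50 °C; √ΔT = 3.1305
Ra = ET₀ / [0.0023 × (Tmean+17.8) × √ΔT] = 4.31 / (0.0023 × 41.30 × 3.1305) = 14.494 mm/d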